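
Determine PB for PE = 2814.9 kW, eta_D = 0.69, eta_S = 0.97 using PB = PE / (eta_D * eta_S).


Formula: PB = PE / (eta_D * eta_S)
Step 1 — combined efficiency = eta_D * eta_S = 0.69 * 0.97 = 0.6693
Step 2 — PB = 2814.9 / 0.6693 ≈ 4205.7 kW (5 s.f.)

4205.7 kW


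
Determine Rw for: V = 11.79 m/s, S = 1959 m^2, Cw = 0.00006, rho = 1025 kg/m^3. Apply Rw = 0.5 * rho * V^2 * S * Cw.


Formula: Rw = 0.5 * rho * V^2 * S * Cw
Step 1 — V^2 = 11.79^2 = 139.0041
Step 2 — 0.5 * rho * V^2 = 0.5 * 1025 * 139.0041 = 71239.60125
Step 3 — Rw = 71239.60125 * 1959 * 0.00006 ≈ 8373.5 N (5 s.f.)

8373.5 N


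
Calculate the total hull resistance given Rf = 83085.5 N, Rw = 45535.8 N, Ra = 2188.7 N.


Formula: Rt = Rf + Rw + Ra
Substituting: Rt = 83085.5 + 45535.8 + 2188.7
Result: Rt = 130810.0 N

130810.0 N


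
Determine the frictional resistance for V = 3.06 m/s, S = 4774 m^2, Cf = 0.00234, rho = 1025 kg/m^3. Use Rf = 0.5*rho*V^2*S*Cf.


Formula: Rf = 0.5 * rho * V^2 * S * Cf
Step 1 — V^2 = 3.06^2 = 9.3636
Step 2 — 0.5 * rho * V^2 = 0.5 * 1025 * 9.3636 = 4798.845
Step 3 — Rf = 4798.845 * 4774 * 0.00234 ≈ 53609 N (5 s.f.)

53609 N


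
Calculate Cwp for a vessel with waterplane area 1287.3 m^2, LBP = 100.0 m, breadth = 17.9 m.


Formula: Cwp = Aw / (L * B)
Step 1 — L * B = 100.0 * 17.9 = 1790.0 m^2
Step 2 — Cwp = 1287.3 / 1790.0 ≈ 0.71916 (5 s.f.)

0.71916


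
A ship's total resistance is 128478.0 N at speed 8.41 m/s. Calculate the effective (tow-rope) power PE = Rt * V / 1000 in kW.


Formula: PE = Rt * V / 1000 (kW)
Step 1 — PE (W) = 128478.0 * 8.41 = 1080499.98 W
Step 2 — PE (kW) = 1080499.98 / 1000 ≈ 1080.5 kW (5 s.f.)

1080.5 kW


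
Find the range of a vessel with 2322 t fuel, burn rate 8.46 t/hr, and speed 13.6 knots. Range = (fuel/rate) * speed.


Formula: endurance = fuel / rate; range = endurance * speed
Step 1 — endurance = 2322 / 8.46 = 274.4681 hours
Step 2 — range = 274.4681 * 13.6 ≈ 3732.8 nautical miles (5 s.f.)

3732.8 NM


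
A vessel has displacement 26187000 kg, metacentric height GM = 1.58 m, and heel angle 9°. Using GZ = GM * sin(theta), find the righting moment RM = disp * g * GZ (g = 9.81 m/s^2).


Formula: GZ = GM * sin(theta); RM = disp * g * GZ
Step 1 — GZ = 1.58 * sin(9°) = 1.58 * 0.156434 = 0.247166 m
Step 2 — RM = 26187000 * 9.81 * 0.247166 ≈ 63496000 N·m (5 s.f.)

63496000 N·m


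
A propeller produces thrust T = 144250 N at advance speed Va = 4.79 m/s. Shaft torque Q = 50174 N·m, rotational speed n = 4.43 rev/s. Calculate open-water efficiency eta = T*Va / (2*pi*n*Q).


Formula: eta = T * Va / (2 * pi * n * Q)
Step 1 — numerator = T * Va = 144250 * 4.79 = 690957.5
Step 2 — 2 * pi * n = 2 * pi * 4.43 = 27.834511
Step 3 — denominator = 27.834511 * 50174 = 1396568.75
Step 4 — eta = 690957.5 / 1396568.75 ≈ 0.49475 (5 s.f.)

0.49475


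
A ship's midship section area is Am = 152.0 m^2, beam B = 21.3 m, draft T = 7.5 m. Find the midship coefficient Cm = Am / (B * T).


Formula: Cm = Am / (B * T)
Step 1 — B * T = 21.3 * 7.5 = 159.75 m^2
Step 2 — Cm = 152.0 / 159.75 ≈ 0.95149 (5 s.f.)

0.95149


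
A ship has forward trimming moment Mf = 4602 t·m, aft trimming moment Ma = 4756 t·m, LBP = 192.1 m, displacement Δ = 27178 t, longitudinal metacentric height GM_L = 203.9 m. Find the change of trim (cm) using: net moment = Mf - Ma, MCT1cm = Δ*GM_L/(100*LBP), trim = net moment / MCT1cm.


Formula: net trimming moment = Mf - Ma; MCT1cm = Δ*GM_L/(100*LBP); trim = net moment / MCT1cm
Step 1 — net trimming moment = 4602 - 4756 = -154 t·m
Step 2 — MCT1cm = 27178 * 203.9 / (100 * 192.1) = 288.4745 t·m/cm
Step 3 — trim = -154 / 288.4745 ≈ -0.53384 cm (5 s.f.)

-0.53384 cm


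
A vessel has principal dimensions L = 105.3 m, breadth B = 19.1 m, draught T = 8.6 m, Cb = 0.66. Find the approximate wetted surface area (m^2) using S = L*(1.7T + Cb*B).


Formula: S = 1.7*L*T + V/T with V = Cb*L*B*T, i.e. S = L * (1.7*T + Cb*B)
Step 1 — 1.7*T = 1.7 * 8.6 = 14.62 m
Step 2 — Cb*B = 0.66 * 19.1 = 12.606 m
Step 3 — 1.7*T + Cb*B = 14.62 + 12.606 = 27.226 m
Step 4 — S = 105.3 * 27.226 ≈ 2866.9 m^2 (5 s.f.)

2866.9 m^2


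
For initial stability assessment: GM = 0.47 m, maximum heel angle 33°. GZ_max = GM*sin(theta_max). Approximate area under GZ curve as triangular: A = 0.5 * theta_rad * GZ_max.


Formula: GZ_max = GM * sin(theta); Area = 0.5 * theta_rad * GZ_max
Step 1 — GZ_max = 0.47 * sin(33°) = 0.47 * 0.544639 = 0.25598 m
Step 2 — theta_rad = 33 * pi/180 = 0.575959 rad
Step 3 — Area = 0.5 * 0.575959 * 0.25598 ≈ 0.073717 m·rad (5 s.f.)

0.073717 m·rad


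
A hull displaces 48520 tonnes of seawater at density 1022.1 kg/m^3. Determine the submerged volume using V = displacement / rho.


Formula: V = mass / rho
Step 1 — convert tonnes to kg: 48520 t * 1000 = 48520000 kg
Step 2 — V = 48520000 / 1022.1 ≈ 47471 m^3 (5 s.f.)

47471 m^3


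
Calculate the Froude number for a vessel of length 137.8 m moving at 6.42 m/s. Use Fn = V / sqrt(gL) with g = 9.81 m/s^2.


Formula: Fn = V / sqrt(g * L)
Step 1 — g * L = 9.81 * 137.8 = 1351.818
Step 2 — sqrt(g * L) = sqrt(1351.818) = 36.767078
Step 3 — Fn = 6.42 / 36.767078 ≈ 0.17461 (5 s.f.)

0.17461


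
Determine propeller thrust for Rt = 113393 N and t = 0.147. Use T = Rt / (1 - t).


Formula: T = Rt / (1 - t)
Step 1 — (1 - t) = 1 - 0.147 = 0.853
Step 2 — T = 113393 / 0.853 ≈ 132930 N (5 s.f.)

132930 N


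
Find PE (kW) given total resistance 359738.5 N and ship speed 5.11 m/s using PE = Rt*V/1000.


Formula: PE = Rt * V / 1000 (kW)
Step 1 — PE (W) = 359738.5 * 5.11 = 1838263.735 W
Step 2 — PE (kW) = 1838263.735 / 1000 ≈ 1838.3 kW (5 s.f.)

1838.3 kW


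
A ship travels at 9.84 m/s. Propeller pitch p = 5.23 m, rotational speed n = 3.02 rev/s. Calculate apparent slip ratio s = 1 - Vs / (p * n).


Formula: s = 1 - Vs / (p * n)
Step 1 — p * n = 5.23 * 3.02 = 15.7946
Step 2 — Vs / (p*n) = 9.84 / 15.7946 = 0.622998 (6 d.p.)
Step 3 — s = 1 - 0.622998 = 0.377002

0.377002


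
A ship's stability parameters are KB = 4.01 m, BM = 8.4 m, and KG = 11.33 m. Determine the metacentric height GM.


Formula: GM = KB + BM - KG
Step 1 — KM = KB + BM = 4.01 + 8.4 = 12.41 m
Step 2 — GM = KM - KG = 12.41 - 11.33 = 1.08 m

1.08 m


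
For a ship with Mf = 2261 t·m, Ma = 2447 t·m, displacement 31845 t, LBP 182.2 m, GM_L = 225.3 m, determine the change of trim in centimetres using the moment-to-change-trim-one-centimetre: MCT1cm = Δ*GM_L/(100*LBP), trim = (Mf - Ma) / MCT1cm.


Formula: net trimming moment = Mf - Ma; MCT1cm = Δ*GM_L/(100*LBP); trim = net moment / MCT1cm
Step 1 — net trimming moment = 2261 - 2447 = -186 t·m
Step 2 — MCT1cm = 31845 * 225.3 / (100 * 182.2) = 393.7804 t·m/cm
Step 3 — trim = -186 / 393.7804 ≈ -0.47234 cm (5 s.f.)

-0.47234 cm


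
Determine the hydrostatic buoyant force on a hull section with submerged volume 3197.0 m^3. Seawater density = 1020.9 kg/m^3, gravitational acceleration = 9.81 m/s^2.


Formula: Fb = rho * g * V
Substituting: Fb = 1020.9 * 9.81 * 3197.0
Intermediate: 1020.9 * 9.81 = 10015.029
Result: Fb = 10015.029 * 3197.0 ≈ 32018000 N (5 s.f.)

32018000 N


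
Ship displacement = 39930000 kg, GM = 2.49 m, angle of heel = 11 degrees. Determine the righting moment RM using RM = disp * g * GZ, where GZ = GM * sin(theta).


Formula: GZ = GM * sin(theta); RM = disp * g * GZ
Step 1 — GZ = 2.49 * sin(11°) = 2.49 * 0.190809 = 0.475114 m
Step 2 — RM = 39930000 * 9.81 * 0.475114 ≈ 186110000 N·m (5 s.f.)

186110000 N·m


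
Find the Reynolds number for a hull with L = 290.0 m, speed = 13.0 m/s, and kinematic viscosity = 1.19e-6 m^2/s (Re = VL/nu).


Formula: Re = V * L / nu
Step 1 — V * L = 13.0 * 290.0 = 3770.0 m^2/s
Step 2 — Re = 3770.0 / 1.19e-6 = 3.17e+09

3.17e+09


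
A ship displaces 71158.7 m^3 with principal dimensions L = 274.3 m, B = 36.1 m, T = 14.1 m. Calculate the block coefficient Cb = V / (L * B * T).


Formula: Cb = V / (L * B * T)
Step 1 — L * B * T = 274.3 * 36.1 * 14.1 = 139621.443 m^3
Step 2 — Cb = 71158.7 / 139621.443 ≈ 0.50965 (5 s.f.)

0.50965


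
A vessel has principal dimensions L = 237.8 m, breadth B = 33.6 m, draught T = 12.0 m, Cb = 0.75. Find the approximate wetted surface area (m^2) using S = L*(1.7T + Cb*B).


Formula: S = 1.7*L*T + V/T with V = Cb*L*B*T, i.e. S = L * (1.7*T + Cb*B)
Step 1 — 1.7*T = 1.7 * 12.0 = 20.4 m
Step 2 — Cb*B = 0.75 * 33.6 = 25.2 m
Step 3 — 1.7*T + Cb*B = 20.4 + 25.2 = 45.6 m
Step 4 — S = 237.8 * 45.6 ≈ 10844 m^2 (5 s.f.)

10844 m^2


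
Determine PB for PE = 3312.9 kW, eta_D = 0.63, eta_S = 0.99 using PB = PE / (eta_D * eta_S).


Formula: PB = PE / (eta_D * eta_S)
Step 1 — combined efficiency = eta_D * eta_S = 0.63 * 0.99 = 0.6237
Step 2 — PB = 3312.9 / 0.6237 ≈ 5311.7 kW (5 s.f.)

5311.7 kW


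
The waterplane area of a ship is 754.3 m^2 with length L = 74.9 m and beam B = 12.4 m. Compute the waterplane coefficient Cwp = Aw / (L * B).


Formula: Cwp = Aw / (L * B)
Step 1 — L * B = 74.9 * 12.4 = 928.76 m^2
Step 2 — Cwp = 754.3 / 928.76 ≈ 0.81216 (5 s.f.)

0.81216


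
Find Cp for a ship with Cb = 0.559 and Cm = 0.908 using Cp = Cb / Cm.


Formula: Cp = Cb / Cm
Substituting: Cp = 0.559 / 0.908
Result: Cp ≈ 0.61564 (5 s.f.)

0.61564


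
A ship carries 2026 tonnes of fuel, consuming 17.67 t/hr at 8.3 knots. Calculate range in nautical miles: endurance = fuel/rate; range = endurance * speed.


Formula: endurance = fuel / rate; range = endurance * speed
Step 1 — endurance = 2026 / 17.67 = 114.6576 hours
Step 2 — range = 114.6576 * 8.3 ≈ 951.66 nautical miles (5 s.f.)

951.66 NM


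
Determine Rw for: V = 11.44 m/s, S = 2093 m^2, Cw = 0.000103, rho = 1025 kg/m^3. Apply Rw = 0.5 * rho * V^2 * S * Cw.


Formula: Rw = 0.5 * rho * V^2 * S * Cw
Step 1 — V^2 = 11.44^2 = 130.8736
Step 2 — 0.5 * rho * V^2 = 0.5 * 1025 * 130.8736 = 67072.72
Step 3 — Rw = 67072.72 * 2093 * 0.000103 ≈ 14459 N (5 s.f.)

14459 N


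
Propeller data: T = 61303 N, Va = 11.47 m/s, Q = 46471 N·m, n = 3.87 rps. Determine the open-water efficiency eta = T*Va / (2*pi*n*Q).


Formula: eta = T * Va / (2 * pi * n * Q)
Step 1 — numerator = T * Va = 61303 * 11.47 = 703145.41
Step 2 — 2 * pi * n = 2 * pi * 3.87 = 24.315927
Step 3 — denominator = 24.315927 * 46471 = 1129985.44
Step 4 — eta = 703145.41 / 1129985.44 ≈ 0.62226 (5 s.f.)

0.62226


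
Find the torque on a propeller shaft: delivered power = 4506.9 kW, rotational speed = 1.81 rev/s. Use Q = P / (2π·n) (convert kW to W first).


Formula: Q = P_W / (2 * pi * n)
Step 1 — P_W = 4506.9 kW * 1000 = 4506900.0 W
Step 2 — 2 * pi * n = 2 * pi * 1.81 = 11.372565
Step 3 — Q = 4506900.0 / 11.372565 ≈ 396300 N·m (5 s.f.)

396300 N·m


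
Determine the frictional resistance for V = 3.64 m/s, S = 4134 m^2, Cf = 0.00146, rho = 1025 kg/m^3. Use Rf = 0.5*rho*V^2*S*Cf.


Formula: Rf = 0.5 * rho * V^2 * S * Cf
Step 1 — V^2 = 3.64^2 = 13.2496
Step 2 — 0.5 * rho * V^2 = 0.5 * 1025 * 13.2496 = 6790.42
Step 3 — Rf = 6790.42 * 4134 * 0.00146 ≈ 40985 N (5 s.f.)

40985 N


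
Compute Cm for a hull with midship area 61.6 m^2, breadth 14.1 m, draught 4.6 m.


Formula: Cm = Am / (B * T)
Step 1 — B * T = 14.1 * 4.6 = 64.86 m^2
Step 2 — Cm = 61.6 / 64.86 ≈ 0.94974 (5 s.f.)

0.94974


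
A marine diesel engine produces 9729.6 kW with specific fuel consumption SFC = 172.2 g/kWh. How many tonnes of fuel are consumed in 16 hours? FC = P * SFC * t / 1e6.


Formula: FC (tonnes) = P * SFC * t / 1,000,000
Step 1 — P * SFC * t = 9729.6 * 172.2 * 16 = 26806993.92 g
Step 2 — FC (tonnes) = 26806993.92 / 1,000,000 ≈ 26.807 tonnes (5 s.f.)

26.807 tonnes


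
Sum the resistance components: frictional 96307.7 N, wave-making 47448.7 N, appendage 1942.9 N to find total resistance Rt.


Formula: Rt = Rf + Rw + Ra
Substituting: Rt = 96307.7 + 47448.7 + 1942.9
Result: Rt = 145699.3 N

145699.3 N


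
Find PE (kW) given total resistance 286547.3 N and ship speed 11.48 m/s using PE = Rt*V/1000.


Formula: PE = Rt * V / 1000 (kW)
Step 1 — PE (W) = 286547.3 * 11.48 = 3289563.004 W
Step 2 — PE (kW) = 3289563.004 / 1000 ≈ 3289.6 kW (5 s.f.)

3289.6 kW


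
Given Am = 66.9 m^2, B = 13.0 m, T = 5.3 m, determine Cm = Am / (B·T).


Formula: Cm = Am / (B * T)
Step 1 — B * T = 13.0 * 5.3 = 68.9 m^2
Step 2 — Cm = 66.9 / 68.9 ≈ 0.97097 (5 s.f.)

0.97097


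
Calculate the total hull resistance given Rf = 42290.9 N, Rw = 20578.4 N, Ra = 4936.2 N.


Formula: Rt = Rf + Rw + Ra
Substituting: Rt = 42290.9 + 20578.4 + 4936.2
Result: Rt = 67805.5 N

67805.5 N


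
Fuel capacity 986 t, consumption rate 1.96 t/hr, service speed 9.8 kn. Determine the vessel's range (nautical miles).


Formula: endurance = fuel / rate; range = endurance * speed
Step 1 — endurance = 986 / 1.96 = 503.0612 hours
Step 2 — range = 503.0612 * 9.8 ≈ 4930.0 nautical miles (5 s.f.)

4930.0 NM


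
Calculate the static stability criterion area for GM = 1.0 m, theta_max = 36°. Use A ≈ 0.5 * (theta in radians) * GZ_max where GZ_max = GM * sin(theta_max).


Formula: GZ_max = GM * sin(theta); Area = 0.5 * theta_rad * GZ_max
Step 1 — GZ_max = 1.0 * sin(36°) = 1.0 * 0.587785 = 0.587785 m
Step 2 — theta_rad = 36 * pi/180 = 0.628319 rad
Step 3 — Area = 0.5 * 0.628319 * 0.587785 ≈ 0.18466 m·rad (5 s.f.)

0.18466 m·rad


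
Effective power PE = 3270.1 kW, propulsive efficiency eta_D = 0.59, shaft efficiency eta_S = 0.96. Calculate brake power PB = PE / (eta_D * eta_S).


Formula: PB = PE / (eta_D * eta_S)
Step 1 — combined efficiency = eta_D * eta_S = 0.59 * 0.96 = 0.5664
Step 2 — PB = 3270.1 / 0.5664 ≈ 5773.5 kW (5 s.f.)

5773.5 kW


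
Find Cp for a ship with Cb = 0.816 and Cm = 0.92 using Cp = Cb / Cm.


Formula: Cp = Cb / Cm
Substituting: Cp = 0.816 / 0.92
Result: Cp ≈ 0.88696 (5 s.f.)

0.88696


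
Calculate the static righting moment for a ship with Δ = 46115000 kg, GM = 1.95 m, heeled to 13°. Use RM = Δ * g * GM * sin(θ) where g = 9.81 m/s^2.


Formula: GZ = GM * sin(theta); RM = disp * g * GZ
Step 1 — GZ = 1.95 * sin(13°) = 1.95 * 0.224951 = 0.438654 m
Step 2 — RM = 46115000 * 9.81 * 0.438654 ≈ 198440000 N·m (5 s.f.)

198440000 N·m


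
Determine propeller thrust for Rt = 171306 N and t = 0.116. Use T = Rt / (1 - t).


Formula: T = Rt / (1 - t)
Step 1 — (1 - t) = 1 - 0.116 = 0.884
Step 2 — T = 171306 / 0.884 ≈ 193790 N (5 s.f.)

193790 N


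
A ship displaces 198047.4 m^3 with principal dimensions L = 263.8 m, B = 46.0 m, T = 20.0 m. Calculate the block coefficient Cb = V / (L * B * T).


Formula: Cb = V / (L * B * T)
Step 1 — L * B * T = 263.8 * 46.0 * 20.0 = 242696.0 m^3
Step 2 — Cb = 198047.4 / 242696.0 ≈ 0.81603 (5 s.f.)

0.81603


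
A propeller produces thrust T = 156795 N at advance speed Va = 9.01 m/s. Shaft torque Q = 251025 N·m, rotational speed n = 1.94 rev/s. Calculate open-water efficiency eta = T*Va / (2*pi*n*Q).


Formula: eta = T * Va / (2 * pi * n * Q)
Step 1 — numerator = T * Va = 156795 * 9.01 = 1412722.95
Step 2 — 2 * pi * n = 2 * pi * 1.94 = 12.189379
Step 3 — denominator = 12.189379 * 251025 = 3059838.86
Step 4 — eta = 1412722.95 / 3059838.86 ≈ 0.46170 (5 s.f.)

0.46170


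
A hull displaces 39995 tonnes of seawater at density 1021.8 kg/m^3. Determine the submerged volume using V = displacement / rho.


Formula: V = mass / rho
Step 1 — convert tonnes to kg: 39995 t * 1000 = 39995000 kg
Step 2 — V = 39995000 / 1021.8 ≈ 39142 m^3 (5 s.f.)

39142 m^3


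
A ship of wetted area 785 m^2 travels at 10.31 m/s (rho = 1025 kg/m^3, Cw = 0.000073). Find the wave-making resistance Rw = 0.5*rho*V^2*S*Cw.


Formula: Rw = 0.5 * rho * V^2 * S * Cw
Step 1 — V^2 = 10.31^2 = 106.2961
Step 2 — 0.5 * rho * V^2 = 0.5 * 1025 * 106.2961 = 54476.75125
Step 3 — Rw = 54476.75125 * 785 * 0.000073 ≈ 3121.8 N (5 s.f.)

3121.8 N


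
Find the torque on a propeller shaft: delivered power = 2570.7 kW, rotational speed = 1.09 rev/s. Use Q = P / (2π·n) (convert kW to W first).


Formula: Q = P_W / (2 * pi * n)
Step 1 — P_W = 2570.7 kW * 1000 = 2570700.0 W
Step 2 — 2 * pi * n = 2 * pi * 1.09 = 6.848672
Step 3 — Q = 2570700.0 / 6.848672 ≈ 375360 N·m (5 s.f.)

375360 N·m


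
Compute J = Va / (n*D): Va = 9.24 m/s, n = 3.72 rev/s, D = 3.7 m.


Formula: J = Va / (n * D)
Step 1 — n * D = 3.72 * 3.7 = 13.764
Step 2 — J = 9.24 / 13.764 ≈ 0.67132 (5 s.f.)

0.67132


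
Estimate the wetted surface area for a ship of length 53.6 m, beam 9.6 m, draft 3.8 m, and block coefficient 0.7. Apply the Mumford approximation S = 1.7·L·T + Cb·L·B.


Formula: S = 1.7*L*T + V/T with V = Cb*L*B*T, i.e. S = L * (1.7*T + Cb*B)
Step 1 — 1.7*T = 1.7 * 3.8 = 6.46 m
Step 2 — Cb*B = 0.7 * 9.6 = 6.72 m
Step 3 — 1.7*T + Cb*B = 6.46 + 6.72 = 13.18 m
Step 4 — S = 53.6 * 13.18 ≈ 706.45 m^2 (5 s.f.)

706.45 m^2


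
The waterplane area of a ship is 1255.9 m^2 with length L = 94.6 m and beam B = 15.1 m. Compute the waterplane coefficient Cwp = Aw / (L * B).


Formula: Cwp = Aw / (L * B)
Step 1 — L * B = 94.6 * 15.1 = 1428.46 m^2
Step 2 — Cwp = 1255.9 / 1428.46 ≈ 0.87920 (5 s.f.)

0.87920


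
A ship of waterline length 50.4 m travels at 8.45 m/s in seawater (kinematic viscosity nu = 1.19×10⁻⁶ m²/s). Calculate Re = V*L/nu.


Formula: Re = V * L / nu
Step 1 — V * L = 8.45 * 50.4 = 425.88 m^2/s
Step 2 — Re = 425.88 / 1.19e-6 = 3.58e+08

3.58e+08


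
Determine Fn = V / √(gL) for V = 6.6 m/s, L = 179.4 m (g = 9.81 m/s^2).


Formula: Fn = V / sqrt(g * L)
Step 1 — g * L = 9.81 * 179.4 = 1759.914
Step 2 — sqrt(g * L) = sqrt(1759.914) = 41.951329
Step 3 — Fn = 6.6 / 41.951329 ≈ 0.15733 (5 s.f.)

0.15733


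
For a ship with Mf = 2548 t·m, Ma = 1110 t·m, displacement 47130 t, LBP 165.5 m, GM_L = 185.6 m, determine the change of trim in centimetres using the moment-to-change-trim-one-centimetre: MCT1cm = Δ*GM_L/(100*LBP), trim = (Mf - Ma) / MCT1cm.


Formula: net trimming moment = Mf - Ma; MCT1cm = Δ*GM_L/(100*LBP); trim = net moment / MCT1cm
Step 1 — net trimming moment = 2548 - 1110 = 1438 t·m
Step 2 — MCT1cm = 47130 * 185.6 / (100 * 165.5) = 528.5395 t·m/cm
Step 3 — trim = 1438 / 528.5395 ≈ 2.7207 cm (5 s.f.)

2.7207 cm


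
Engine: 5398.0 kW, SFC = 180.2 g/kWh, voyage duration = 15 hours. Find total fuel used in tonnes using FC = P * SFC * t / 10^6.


Formula: FC (tonnes) = P * SFC * t / 1,000,000
Step 1 — P * SFC * t = 5398.0 * 180.2 * 15 = 14590794.0 g
Step 2 — FC (tonnes) = 14590794.0 / 1,000,000 ≈ 14.591 tonnes (5 s.f.)

14.591 tonnes


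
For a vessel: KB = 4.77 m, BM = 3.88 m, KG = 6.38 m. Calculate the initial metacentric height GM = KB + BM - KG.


Formula: GM = KB + BM - KG
Step 1 — KM = KB + BM = 4.77 + 3.88 = 8.65 m
Step 2 — GM = KM - KG = 8.65 - 6.38 = 2.27 m

2.27 m


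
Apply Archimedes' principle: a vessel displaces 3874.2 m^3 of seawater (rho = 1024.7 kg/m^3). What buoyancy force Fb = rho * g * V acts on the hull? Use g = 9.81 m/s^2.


Formula: Fb = rho * g * V
Substituting: Fb = 1024.7 * 9.81 * 3874.2
Intermediate: 1024.7 * 9.81 = 10052.307
Result: Fb = 10052.307 * 3874.2 ≈ 38945000 N (5 s.f.)

38945000 N


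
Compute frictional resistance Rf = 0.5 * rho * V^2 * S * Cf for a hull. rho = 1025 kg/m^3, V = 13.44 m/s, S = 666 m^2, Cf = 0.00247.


Formula: Rf = 0.5 * rho * V^2 * S * Cf
Step 1 — V^2 = 13.44^2 = 180.6336
Step 2 — 0.5 * rho * V^2 = 0.5 * 1025 * 180.6336 = 92574.72
Step 3 — Rf = 92574.72 * 666 * 0.00247 ≈ 152290 N (5 s.f.)

152290 N


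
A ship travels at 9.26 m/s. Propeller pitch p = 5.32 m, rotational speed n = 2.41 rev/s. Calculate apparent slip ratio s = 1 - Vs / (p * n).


Formula: s = 1 - Vs / (p * n)
Step 1 — p * n = 5.32 * 2.41 = 12.8212
Step 2 — Vs / (p*n) = 9.26 / 12.8212 = 0.722241 (6 d.p.)
Step 3 — s = 1 - 0.722241 = 0.277759

0.277759


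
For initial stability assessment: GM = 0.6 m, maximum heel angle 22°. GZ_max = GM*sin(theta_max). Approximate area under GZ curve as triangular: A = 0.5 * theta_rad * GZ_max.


Formula: GZ_max = GM * sin(theta); Area = 0.5 * theta_rad * GZ_max
Step 1 — GZ_max = 0.6 * sin(22°) = 0.6 * 0.374607 = 0.224764 m
Step 2 — theta_rad = 22 * pi/180 = 0.383972 rad
Step 3 — Area = 0.5 * 0.383972 * 0.224764 ≈ 0.043152 m·rad (5 s.f.)

0.043152 m·rad


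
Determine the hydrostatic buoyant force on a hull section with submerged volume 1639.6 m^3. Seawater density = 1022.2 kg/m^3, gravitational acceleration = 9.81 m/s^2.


Formula: Fb = rho * g * V
Substituting: Fb = 1022.2 * 9.81 * 1639.6
Intermediate: 1022.2 * 9.81 = 10027.782
Result: Fb = 10027.782 * 1639.6 ≈ 16442000 N (5 s.f.)

16442000 N


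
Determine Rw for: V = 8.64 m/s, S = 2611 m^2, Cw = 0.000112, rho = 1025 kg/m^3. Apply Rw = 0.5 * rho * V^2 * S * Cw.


Formula: Rw = 0.5 * rho * V^2 * S * Cw
Step 1 — V^2 = 8.64^2 = 74.6496
Step 2 — 0.5 * rho * V^2 = 0.5 * 1025 * 74.6496 = 38257.92
Step 3 — Rw = 38257.92 * 2611 * 0.000112 ≈ 11188 N (5 s.f.)

11188 N


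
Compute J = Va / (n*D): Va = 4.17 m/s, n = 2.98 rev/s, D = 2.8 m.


Formula: J = Va / (n * D)
Step 1 — n * D = 2.98 * 2.8 = 8.344
Step 2 — J = 4.17 / 8.344 ≈ 0.49976 (5 s.f.)

0.49976


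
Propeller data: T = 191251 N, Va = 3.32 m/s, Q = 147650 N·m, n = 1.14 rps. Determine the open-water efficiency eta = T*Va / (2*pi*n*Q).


Formula: eta = T * Va / (2 * pi * n * Q)
Step 1 — numerator = T * Va = 191251 * 3.32 = 634953.32
Step 2 — 2 * pi * n = 2 * pi * 1.14 = 7.162831
Step 3 — denominator = 7.162831 * 147650 = 1057592.0
Step 4 — eta = 634953.32 / 1057592.0 ≈ 0.60038 (5 s.f.)

0.60038


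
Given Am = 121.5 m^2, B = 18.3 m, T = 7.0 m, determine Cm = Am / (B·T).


Formula: Cm = Am / (B * T)
Step 1 — B * T = 18.3 * 7.0 = 128.1 m^2
Step 2 — Cm = 121.5 / 128.1 ≈ 0.94848 (5 s.f.)

0.94848


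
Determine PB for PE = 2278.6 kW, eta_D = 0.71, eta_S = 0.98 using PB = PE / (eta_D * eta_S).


Formula: PB = PE / (eta_D * eta_S)
Step 1 — combined efficiency = eta_D * eta_S = 0.71 * 0.98 = 0.6958
Step 2 — PB = 2278.6 / 0.6958 ≈ 3274.8 kW (5 s.f.)

3274.8 kW


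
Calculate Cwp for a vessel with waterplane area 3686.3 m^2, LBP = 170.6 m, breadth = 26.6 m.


Formula: Cwp = Aw / (L * B)
Step 1 — L * B = 170.6 * 26.6 = 4537.96 m^2
Step 2 — Cwp = 3686.3 / 4537.96 ≈ 0.81233 (5 s.f.)

0.81233


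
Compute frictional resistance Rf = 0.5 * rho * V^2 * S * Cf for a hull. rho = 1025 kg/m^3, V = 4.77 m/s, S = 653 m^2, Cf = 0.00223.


Formula: Rf = 0.5 * rho * V^2 * S * Cf
Step 1 — V^2 = 4.77^2 = 22.7529
Step 2 — 0.5 * rho * V^2 = 0.5 * 1025 * 22.7529 = 11660.86125
Step 3 — Rf = 11660.86125 * 653 * 0.00223 ≈ 16980 N (5 s.f.)

16980 N


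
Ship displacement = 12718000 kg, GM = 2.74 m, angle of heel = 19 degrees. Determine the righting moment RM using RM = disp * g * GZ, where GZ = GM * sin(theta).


Formula: GZ = GM * sin(theta); RM = disp * g * GZ
Step 1 — GZ = 2.74 * sin(19°) = 2.74 * 0.325568 = 0.892056 m
Step 2 — RM = 12718000 * 9.81 * 0.892056 ≈ 111300000 N·m (5 s.f.)

111300000 N·m


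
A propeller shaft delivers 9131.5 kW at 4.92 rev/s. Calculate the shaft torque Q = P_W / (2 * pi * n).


Formula: Q = P_W / (2 * pi * n)
Step 1 — P_W = 9131.5 kW * 1000 = 9131500.0 W
Step 2 — 2 * pi * n = 2 * pi * 4.92 = 30.913272
Step 3 — Q = 9131500.0 / 30.913272 ≈ 295390 N·m (5 s.f.)

295390 N·m


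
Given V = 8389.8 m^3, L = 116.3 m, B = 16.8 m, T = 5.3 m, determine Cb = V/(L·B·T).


Formula: Cb = V / (L * B * T)
Step 1 — L * B * T = 116.3 * 16.8 * 5.3 = 10355.352 m^3
Step 2 — Cb = 8389.8 / 10355.352 ≈ 0.81019 (5 s.f.)

0.81019


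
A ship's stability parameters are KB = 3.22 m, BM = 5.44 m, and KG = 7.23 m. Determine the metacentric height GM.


Formula: GM = KB + BM - KG
Step 1 — KM = KB + BM = 3.22 + 5.44 = 8.66 m
Step 2 — GM = KM - KG = 8.66 - 7.23 = 1.43 m

1.43 m


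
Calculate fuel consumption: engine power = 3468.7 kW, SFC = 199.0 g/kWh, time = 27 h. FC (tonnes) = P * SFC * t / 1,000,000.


Formula: FC (tonnes) = P * SFC * t / 1,000,000
Step 1 — P * SFC * t = 3468.7 * 199.0 * 27 = 18637325.1 g
Step 2 — FC (tonnes) = 18637325.1 / 1,000,000 ≈ 18.637 tonnes (5 s.f.)

18.637 tonnes


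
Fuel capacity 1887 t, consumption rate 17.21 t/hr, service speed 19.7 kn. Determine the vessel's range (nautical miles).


Formula: endurance = fuel / rate; range = endurance * speed
Step 1 — endurance = 1887 / 17.21 = 109.6456 hours
Step 2 — range = 109.6456 * 19.7 ≈ 2160.0 nautical miles (5 s.f.)

2160.0 NM


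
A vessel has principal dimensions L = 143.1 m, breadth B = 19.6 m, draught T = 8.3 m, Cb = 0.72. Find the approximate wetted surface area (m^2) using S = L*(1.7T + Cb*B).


Formula: S = 1.7*L*T + V/T with V = Cb*L*B*T, i.e. S = L * (1.7*T + Cb*B)
Step 1 — 1.7*T = 1.7 * 8.3 = 14.11 m
Step 2 — Cb*B = 0.72 * 19.6 = 14.112 m
Step 3 — 1.7*T + Cb*B = 14.11 + 14.112 = 28.222 m
Step 4 — S = 143.1 * 28.222 ≈ 4038.6 m^2 (5 s.f.)

4038.6 m^2


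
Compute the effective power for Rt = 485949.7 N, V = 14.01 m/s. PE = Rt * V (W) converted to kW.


Formula: PE = Rt * V / 1000 (kW)
Step 1 — PE (W) = 485949.7 * 14.01 = 6808155.297 W
Step 2 — PE (kW) = 6808155.297 / 1000 ≈ 6808.2 kW (5 s.f.)

6808.2 kW


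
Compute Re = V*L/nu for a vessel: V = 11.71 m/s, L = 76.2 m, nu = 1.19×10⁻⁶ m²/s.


Formula: Re = V * L / nu
Step 1 — V * L = 11.71 * 76.2 = 892.302 m^2/s
Step 2 — Re = 892.302 / 1.19e-6 = 7.50e+08

7.50e+08


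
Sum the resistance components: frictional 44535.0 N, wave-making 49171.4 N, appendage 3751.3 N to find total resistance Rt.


Formula: Rt = Rf + Rw + Ra
Substituting: Rt = 44535.0 + 49171.4 + 3751.3
Result: Rt = 97457.7 N

97457.7 N


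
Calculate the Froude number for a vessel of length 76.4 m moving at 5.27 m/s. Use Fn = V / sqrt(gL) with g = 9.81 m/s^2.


Formula: Fn = V / sqrt(g * L)
Step 1 — g * L = 9.81 * 76.4 = 749.484
Step 2 — sqrt(g * L) = sqrt(749.484) = 27.376705
Step 3 — Fn = 5.27 / 27.376705 ≈ 0.19250 (5 s.f.)

0.19250


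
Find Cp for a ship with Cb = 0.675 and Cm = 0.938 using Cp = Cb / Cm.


Formula: Cp = Cb / Cm
Substituting: Cp = 0.675 / 0.938
Result: Cp ≈ 0.71962 (5 s.f.)

0.71962


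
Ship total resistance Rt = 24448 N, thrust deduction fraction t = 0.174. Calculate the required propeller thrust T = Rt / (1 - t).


Formula: T = Rt / (1 - t)
Step 1 — (1 - t) = 1 - 0.174 = 0.826
Step 2 — T = 24448 / 0.826 ≈ 29598 N (5 s.f.)

29598 N


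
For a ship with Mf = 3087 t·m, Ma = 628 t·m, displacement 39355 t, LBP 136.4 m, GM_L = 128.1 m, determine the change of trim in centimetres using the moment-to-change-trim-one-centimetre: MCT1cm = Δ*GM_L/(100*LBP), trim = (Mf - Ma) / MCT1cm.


Formula: net trimming moment = Mf - Ma; MCT1cm = Δ*GM_L/(100*LBP); trim = net moment / MCT1cm
Step 1 — net trimming moment = 3087 - 628 = 2459 t·m
Step 2 — MCT1cm = 39355 * 128.1 / (100 * 136.4) = 369.6023 t·m/cm
Step 3 — trim = 2459 / 369.6023 ≈ 6.6531 cm (5 s.f.)

6.6531 cm


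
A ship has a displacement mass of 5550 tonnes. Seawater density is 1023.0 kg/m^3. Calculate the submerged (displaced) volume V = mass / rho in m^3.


Formula: V = mass / rho
Step 1 — convert tonnes to kg: 5550 t * 1000 = 5550000 kg
Step 2 — V = 5550000 / 1023.0 ≈ 5425.2 m^3 (5 s.f.)

5425.2 m^3


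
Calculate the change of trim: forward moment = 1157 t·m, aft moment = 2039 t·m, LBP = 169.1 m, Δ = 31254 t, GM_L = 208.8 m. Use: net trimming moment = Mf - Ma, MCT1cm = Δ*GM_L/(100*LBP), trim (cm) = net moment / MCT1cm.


Formula: net trimming moment = Mf - Ma; MCT1cm = Δ*GM_L/(100*LBP); trim = net moment / MCT1cm
Step 1 — net trimming moment = 1157 - 2039 = -882 t·m
Step 2 — MCT1cm = 31254 * 208.8 / (100 * 169.1) = 385.9157 t·m/cm
Step 3 — trim = -882 / 385.9157 ≈ -2.2855 cm (5 s.f.)

-2.2855 cm


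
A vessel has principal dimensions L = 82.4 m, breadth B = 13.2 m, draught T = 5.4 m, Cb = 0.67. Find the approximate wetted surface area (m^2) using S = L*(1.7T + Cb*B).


Formula: S = 1.7*L*T + V/T with V = Cb*L*B*T, i.e. S = L * (1.7*T + Cb*B)
Step 1 — 1.7*T = 1.7 * 5.4 = 9.18 m
Step 2 — Cb*B = 0.67 * 13.2 = 8.844 m
Step 3 — 1.7*T + Cb*B = 9.18 + 8.844 = 18.024 m
Step 4 — S = 82.4 * 18.024 ≈ 1485.2 m^2 (5 s.f.)

1485.2 m^2


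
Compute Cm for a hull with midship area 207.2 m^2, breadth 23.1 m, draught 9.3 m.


Formula: Cm = Am / (B * T)
Step 1 — B * T = 23.1 * 9.3 = 214.83 m^2
Step 2 — Cm = 207.2 / 214.83 ≈ 0.96448 (5 s.f.)

0.96448


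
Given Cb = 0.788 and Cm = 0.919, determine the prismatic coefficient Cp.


Formula: Cp = Cb / Cm
Substituting: Cp = 0.788 / 0.919
Result: Cp ≈ 0.85745 (5 s.f.)

0.85745


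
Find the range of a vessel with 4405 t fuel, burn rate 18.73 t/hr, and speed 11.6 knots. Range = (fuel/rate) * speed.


Formula: endurance = fuel / rate; range = endurance * speed
Step 1 — endurance = 4405 / 18.73 = 235.1842 hours
Step 2 — range = 235.1842 * 11.6 ≈ 2728.1 nautical miles (5 s.f.)

2728.1 NM


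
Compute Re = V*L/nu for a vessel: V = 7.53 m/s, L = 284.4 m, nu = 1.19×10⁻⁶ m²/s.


Formula: Re = V * L / nu
Step 1 — V * L = 7.53 * 284.4 = 2141.532 m^2/s
Step 2 — Re = 2141.532 / 1.19e-6 = 1.80e+09

1.80e+09


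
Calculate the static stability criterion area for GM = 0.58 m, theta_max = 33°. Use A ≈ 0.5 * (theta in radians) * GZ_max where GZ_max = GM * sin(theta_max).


Formula: GZ_max = GM * sin(theta); Area = 0.5 * theta_rad * GZ_max
Step 1 — GZ_max = 0.58 * sin(33°) = 0.58 * 0.544639 = 0.315891 m
Step 2 — theta_rad = 33 * pi/180 = 0.575959 rad
Step 3 — Area = 0.5 * 0.575959 * 0.315891 ≈ 0.090970 m·rad (5 s.f.)

0.090970 m·rad


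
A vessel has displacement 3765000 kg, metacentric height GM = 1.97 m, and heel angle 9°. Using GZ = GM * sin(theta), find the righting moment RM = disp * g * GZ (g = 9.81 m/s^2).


Formula: GZ = GM * sin(theta); RM = disp * g * GZ
Step 1 — GZ = 1.97 * sin(9°) = 1.97 * 0.156434 = 0.308175 m
Step 2 — RM = 3765000 * 9.81 * 0.308175 ≈ 11382000 N·m (5 s.f.)

11382000 N·m


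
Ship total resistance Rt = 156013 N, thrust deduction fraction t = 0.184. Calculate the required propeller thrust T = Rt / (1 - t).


Formula: T = Rt / (1 - t)
Step 1 — (1 - t) = 1 - 0.184 = 0.816
Step 2 — T = 156013 / 0.816 ≈ 191190 N (5 s.f.)

191190 N


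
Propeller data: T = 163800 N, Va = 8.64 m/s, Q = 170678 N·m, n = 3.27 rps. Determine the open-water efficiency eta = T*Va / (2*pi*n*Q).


Formula: eta = T * Va / (2 * pi * n * Q)
Step 1 — numerator = T * Va = 163800 * 8.64 = 1415232.0
Step 2 — 2 * pi * n = 2 * pi * 3.27 = 20.546016
Step 3 — denominator = 20.546016 * 170678 = 3506752.92
Step 4 — eta = 1415232.0 / 3506752.92 ≈ 0.40357 (5 s.f.)

0.40357


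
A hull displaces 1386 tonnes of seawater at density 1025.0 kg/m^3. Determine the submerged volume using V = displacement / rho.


Formula: V = mass / rho
Step 1 — convert tonnes to kg: 1386 t * 1000 = 1386000 kg
Step 2 — V = 1386000 / 1025.0 ≈ 1352.2 m^3 (5 s.f.)

1352.2 m^3


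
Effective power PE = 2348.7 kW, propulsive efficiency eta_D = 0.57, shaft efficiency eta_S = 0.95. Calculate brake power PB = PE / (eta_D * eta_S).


Formula: PB = PE / (eta_D * eta_S)
Step 1 — combined efficiency = eta_D * eta_S = 0.57 * 0.95 = 0.5415
Step 2 — PB = 2348.7 / 0.5415 ≈ 4337.4 kW (5 s.f.)

4337.4 kW


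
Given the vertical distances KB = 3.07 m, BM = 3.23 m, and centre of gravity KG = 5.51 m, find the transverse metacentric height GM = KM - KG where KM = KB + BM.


Formula: GM = KB + BM - KG
Step 1 — KM = KB + BM = 3.07 + 3.23 = 6.3 m
Step 2 — GM = KM - KG = 6.3 - 5.51 = 0.79 m

0.79 m


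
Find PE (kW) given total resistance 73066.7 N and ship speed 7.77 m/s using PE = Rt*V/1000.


Formula: PE = Rt * V / 1000 (kW)
Step 1 — PE (W) = 73066.7 * 7.77 = 567728.259 W
Step 2 — PE (kW) = 567728.259 / 1000 ≈ 567.73 kW (5 s.f.)

567.73 kW


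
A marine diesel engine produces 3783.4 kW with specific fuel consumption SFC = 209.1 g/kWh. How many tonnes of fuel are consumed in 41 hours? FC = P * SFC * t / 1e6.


Formula: FC (tonnes) = P * SFC * t / 1,000,000
Step 1 — P * SFC * t = 3783.4 * 209.1 * 41 = 32435466.54 g
Step 2 — FC (tonnes) = 32435466.54 / 1,000,000 ≈ 32.435 tonnes (5 s.f.)

32.435 tonnes


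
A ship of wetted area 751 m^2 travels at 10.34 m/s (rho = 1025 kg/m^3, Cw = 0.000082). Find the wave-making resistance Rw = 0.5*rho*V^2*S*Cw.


Formula: Rw = 0.5 * rho * V^2 * S * Cw
Step 1 — V^2 = 10.34^2 = 106.9156
Step 2 — 0.5 * rho * V^2 = 0.5 * 1025 * 106.9156 = 54794.245
Step 3 — Rw = 54794.245 * 751 * 0.000082 ≈ 3374.3 N (5 s.f.)

3374.3 N


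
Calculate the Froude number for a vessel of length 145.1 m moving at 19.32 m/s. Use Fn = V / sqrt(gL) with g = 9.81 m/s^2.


Formula: Fn = V / sqrt(g * L)
Step 1 — g * L = 9.81 * 145.1 = 1423.431
Step 2 — sqrt(g * L) = sqrt(1423.431) = 37.728385
Step 3 — Fn = 19.32 / 37.728385 ≈ 0.51208 (5 s.f.)

0.51208


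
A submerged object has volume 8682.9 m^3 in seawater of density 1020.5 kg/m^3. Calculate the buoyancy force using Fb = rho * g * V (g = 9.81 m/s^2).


Formula: Fb = rho * g * V
Substituting: Fb = 1020.5 * 9.81 * 8682.9
Intermediate: 1020.5 * 9.81 = 10011.105
Result: Fb = 10011.105 * 8682.9 ≈ 86925000 N (5 s.f.)

86925000 N


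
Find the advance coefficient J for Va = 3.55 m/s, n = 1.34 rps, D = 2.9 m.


Formula: J = Va / (n * D)
Step 1 — n * D = 1.34 * 2.9 = 3.886
Step 2 — J = 3.55 / 3.886 ≈ 0.91354 (5 s.f.)

0.91354


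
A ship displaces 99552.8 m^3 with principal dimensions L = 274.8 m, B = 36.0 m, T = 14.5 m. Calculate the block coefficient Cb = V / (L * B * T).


Formula: Cb = V / (L * B * T)
Step 1 — L * B * T = 274.8 * 36.0 * 14.5 = 143445.6 m^3
Step 2 — Cb = 99552.8 / 143445.6 ≈ 0.69401 (5 s.f.)

0.69401


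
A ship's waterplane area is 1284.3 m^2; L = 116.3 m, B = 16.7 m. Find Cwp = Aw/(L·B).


Formula: Cwp = Aw / (L * B)
Step 1 — L * B = 116.3 * 16.7 = 1942.21 m^2
Step 2 — Cwp = 1284.3 / 1942.21 ≈ 0.66126 (5 s.f.)

0.66126


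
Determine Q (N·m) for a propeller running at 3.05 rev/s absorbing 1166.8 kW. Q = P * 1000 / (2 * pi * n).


Formula: Q = P_W / (2 * pi * n)
Step 1 — P_W = 1166.8 kW * 1000 = 1166800.0 W
Step 2 — 2 * pi * n = 2 * pi * 3.05 = 19.163715
Step 3 — Q = 1166800.0 / 19.163715 ≈ 60886 N·m (5 s.f.)

60886 N·m


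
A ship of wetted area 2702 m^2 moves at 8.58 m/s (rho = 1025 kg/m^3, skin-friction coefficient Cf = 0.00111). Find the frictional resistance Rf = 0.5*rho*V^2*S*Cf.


Formula: Rf = 0.5 * rho * V^2 * S * Cf
Step 1 — V^2 = 8.58^2 = 73.6164
Step 2 — 0.5 * rho * V^2 = 0.5 * 1025 * 73.6164 = 37728.405
Step 3 — Rf = 37728.405 * 2702 * 0.00111 ≈ 113160 N (5 s.f.)

113160 N


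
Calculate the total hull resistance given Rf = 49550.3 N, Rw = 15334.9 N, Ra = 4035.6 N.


Formula: Rt = Rf + Rw + Ra
Substituting: Rt = 49550.3 + 15334.9 + 4035.6
Result: Rt = 68920.8 N

68920.8 N


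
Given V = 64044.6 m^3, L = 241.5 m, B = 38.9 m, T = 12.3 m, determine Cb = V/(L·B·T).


Formula: Cb = V / (L * B * T)
Step 1 — L * B * T = 241.5 * 38.9 * 12.3 = 115550.505 m^3
Step 2 — Cb = 64044.6 / 115550.505 ≈ 0.55426 (5 s.f.)

0.55426


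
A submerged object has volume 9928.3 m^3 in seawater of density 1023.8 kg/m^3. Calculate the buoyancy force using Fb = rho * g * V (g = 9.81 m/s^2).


Formula: Fb = rho * g * V
Substituting: Fb = 1023.8 * 9.81 * 9928.3
Intermediate: 1023.8 * 9.81 = 10043.478
Result: Fb = 10043.478 * 9928.3 ≈ 99715000 N (5 s.f.)

99715000 N


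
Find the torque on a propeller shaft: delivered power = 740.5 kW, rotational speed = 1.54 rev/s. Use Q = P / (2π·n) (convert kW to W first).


Formula: Q = P_W / (2 * pi * n)
Step 1 — P_W = 740.5 kW * 1000 = 740500.0 W
Step 2 — 2 * pi * n = 2 * pi * 1.54 = 9.676105
Step 3 — Q = 740500.0 / 9.676105 ≈ 76529 N·m (5 s.f.)

76529 N·m


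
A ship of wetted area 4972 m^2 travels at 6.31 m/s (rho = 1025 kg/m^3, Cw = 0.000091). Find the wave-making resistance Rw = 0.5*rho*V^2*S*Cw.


Formula: Rw = 0.5 * rho * V^2 * S * Cw
Step 1 — V^2 = 6.31^2 = 39.8161
Step 2 — 0.5 * rho * V^2 = 0.5 * 1025 * 39.8161 = 20405.75125
Step 3 — Rw = 20405.75125 * 4972 * 0.000091 ≈ 9232.6 N (5 s.f.)

9232.6 N


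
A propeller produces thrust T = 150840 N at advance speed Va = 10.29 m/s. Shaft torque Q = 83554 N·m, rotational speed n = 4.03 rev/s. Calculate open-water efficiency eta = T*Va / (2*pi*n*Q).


Formula: eta = T * Va / (2 * pi * n * Q)
Step 1 — numerator = T * Va = 150840 * 10.29 = 1552143.6
Step 2 — 2 * pi * n = 2 * pi * 4.03 = 25.321237
Step 3 — denominator = 25.321237 * 83554 = 2115690.64
Step 4 — eta = 1552143.6 / 2115690.64 ≈ 0.73363 (5 s.f.)

0.73363


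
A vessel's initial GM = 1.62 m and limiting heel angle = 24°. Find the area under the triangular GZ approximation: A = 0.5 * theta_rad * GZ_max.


Formula: GZ_max = GM * sin(theta); Area = 0.5 * theta_rad * GZ_max
Step 1 — GZ_max = 1.62 * sin(24°) = 1.62 * 0.406737 = 0.658914 m
Step 2 — theta_rad = 24 * pi/180 = 0.418879 rad
Step 3 — Area = 0.5 * 0.418879 * 0.658914 ≈ 0.13800 m·rad (5 s.f.)

0.13800 m·rad


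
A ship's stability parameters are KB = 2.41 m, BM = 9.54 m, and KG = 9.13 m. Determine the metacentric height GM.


Formula: GM = KB + BM - KG
Step 1 — KM = KB + BM = 2.41 + 9.54 = 11.95 m
Step 2 — GM = KM - KG = 11.95 - 9.13 = 2.82 m

2.82 m


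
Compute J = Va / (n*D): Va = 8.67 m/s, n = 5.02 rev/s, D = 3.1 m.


Formula: J = Va / (n * D)
Step 1 — n * D = 5.02 * 3.1 = 15.562
Step 2 — J = 8.67 / 15.562 ≈ 0.55713 (5 s.f.)

0.55713


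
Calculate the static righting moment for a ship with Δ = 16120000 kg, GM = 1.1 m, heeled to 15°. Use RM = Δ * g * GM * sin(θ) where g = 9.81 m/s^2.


Formula: GZ = GM * sin(theta); RM = disp * g * GZ
Step 1 — GZ = 1.1 * sin(15°) = 1.1 * 0.258819 = 0.284701 m
Step 2 — RM = 16120000 * 9.81 * 0.284701 ≈ 45022000 N·m (5 s.f.)

45022000 N·m


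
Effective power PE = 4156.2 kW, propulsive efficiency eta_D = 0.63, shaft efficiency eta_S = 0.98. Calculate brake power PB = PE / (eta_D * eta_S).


Formula: PB = PE / (eta_D * eta_S)
Step 1 — combined efficiency = eta_D * eta_S = 0.63 * 0.98 = 0.6174
Step 2 — PB = 4156.2 / 0.6174 ≈ 6731.8 kW (5 s.f.)

6731.8 kW


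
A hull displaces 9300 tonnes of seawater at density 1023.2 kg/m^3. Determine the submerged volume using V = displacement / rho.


Formula: V = mass / rho
Step 1 — convert tonnes to kg: 9300 t * 1000 = 9300000 kg
Step 2 — V = 9300000 / 1023.2 ≈ 9089.1 m^3 (5 s.f.)

9089.1 m^3


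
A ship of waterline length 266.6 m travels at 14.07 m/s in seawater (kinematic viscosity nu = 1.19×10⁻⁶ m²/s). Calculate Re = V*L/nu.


Formula: Re = V * L / nu
Step 1 — V * L = 14.07 * 266.6 = 3751.062 m^2/s
Step 2 — Re = 3751.062 / 1.19e-6 = 3.15e+09

3.15e+09


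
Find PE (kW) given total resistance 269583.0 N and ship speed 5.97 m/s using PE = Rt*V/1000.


Formula: PE = Rt * V / 1000 (kW)
Step 1 — PE (W) = 269583.0 * 5.97 = 1609410.51 W
Step 2 — PE (kW) = 1609410.51 / 1000 ≈ 1609.4 kW (5 s.f.)

1609.4 kW


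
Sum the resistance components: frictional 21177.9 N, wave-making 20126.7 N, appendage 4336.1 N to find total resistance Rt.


Formula: Rt = Rf + Rw + Ra
Substituting: Rt = 21177.9 + 20126.7 + 4336.1
Result: Rt = 45640.7 N

45640.7 N


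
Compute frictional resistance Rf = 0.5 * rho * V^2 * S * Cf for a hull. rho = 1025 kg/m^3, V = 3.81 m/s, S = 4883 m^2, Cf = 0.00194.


Formula: Rf = 0.5 * rho * V^2 * S * Cf
Step 1 — V^2 = 3.81^2 = 14.5161
Step 2 — 0.5 * rho * V^2 = 0.5 * 1025 * 14.5161 = 7439.50125
Step 3 — Rf = 7439.50125 * 4883 * 0.00194 ≈ 70475 N (5 s.f.)

70475 N
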